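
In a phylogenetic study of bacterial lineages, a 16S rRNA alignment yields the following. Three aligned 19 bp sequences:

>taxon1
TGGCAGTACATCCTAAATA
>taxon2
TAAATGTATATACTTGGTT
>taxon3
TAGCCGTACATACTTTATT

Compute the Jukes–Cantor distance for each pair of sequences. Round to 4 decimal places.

d(taxon1,taxon2) = 0.9074, d(taxon1,taxon3) = 0.4099, d(taxon2,taxon3) = 0.4099

taxon1–taxon2: 10/19 sites differ → p ≈ 0.526316, d = −0.75 ln(1 − 0.701755) = 0.907380 ≈ 0.9074.
taxon1–taxon3: 6/19 sites differ → p ≈ 0.315789, d = −0.75 ln(1 − 0.421052) = 0.409907 ≈ 0.4099.
taxon2–taxon3: 6/19 sites differ → p ≈ 0.315789, d = −0.75 ln(1 − 0.421052) = 0.409907 ≈ 0.4099.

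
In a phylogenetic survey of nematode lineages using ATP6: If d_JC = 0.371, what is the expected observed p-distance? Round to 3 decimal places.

0.293

p = (3/4)(1 − e^(−4d/3)) = 0.75 × (1 − e^(-0.494667)) = 0.75 × (1 − 0.609774) = 0.292670.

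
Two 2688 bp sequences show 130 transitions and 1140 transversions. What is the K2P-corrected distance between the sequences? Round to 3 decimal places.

P = 130/2688 ≈ 0.048363 and Q = 1140/2688 ≈ 0.424107.
Under the Kimura two-parameter model, d = −½ ln(1 − 2P − Q) − ¼ ln(1 − 2Q).
1 − 2P − Q = 0.479167, giving −½ ln(0.479167) = 0.367853.
1 − 2Q = 0.151786, giving −¼ ln(0.151786) = 0.471321.
d = 0.367853 + 0.471321 = 0.839174.

0.839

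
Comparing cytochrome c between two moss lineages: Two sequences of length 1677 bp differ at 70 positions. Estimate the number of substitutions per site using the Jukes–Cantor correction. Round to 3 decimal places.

0.043

p = 70/1677 ≈ 0.041741.
d = −(3/4) ln(1 − 4p/3) = −0.75 ln(1 − 0.055655) = −0.75 ln(0.944345)
  = −0.75 × (-0.057264) = 0.042948 substitutions/site.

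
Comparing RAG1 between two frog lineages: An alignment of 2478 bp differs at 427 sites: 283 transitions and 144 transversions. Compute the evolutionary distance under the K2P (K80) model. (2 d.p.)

0.20

P = 283/2478 ≈ 0.114205 and Q = 144/2478 ≈ 0.058111.
Under the Kimura two-parameter model, d = −½ ln(1 − 2P − Q) − ¼ ln(1 − 2Q).
1 − 2P − Q = 0.713479, giving −½ ln(0.713479) = 0.168801.
1 − 2Q = 0.883778, giving −¼ ln(0.883778) = 0.030887.
d = 0.168801 + 0.030887 = 0.199688.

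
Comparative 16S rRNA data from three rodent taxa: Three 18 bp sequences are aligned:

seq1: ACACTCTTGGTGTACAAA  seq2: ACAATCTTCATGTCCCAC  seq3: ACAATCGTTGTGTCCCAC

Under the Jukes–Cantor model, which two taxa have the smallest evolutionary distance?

seq2 and seq3

seq1–seq2: 6/18 differ, p = 0.333, d = 0.441.
seq1–seq3: 6/18 differ, p = 0.333, d = 0.441.
seq2–seq3: 3/18 differ, p = 0.167, d = 0.188.
The smallest distance is between seq2 and seq3.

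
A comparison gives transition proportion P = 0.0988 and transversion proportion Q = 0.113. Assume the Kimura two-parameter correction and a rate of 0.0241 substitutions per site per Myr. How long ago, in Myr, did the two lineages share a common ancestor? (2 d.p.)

Under the Kimura two-parameter model, d = −½ ln(1 − 2P − Q) − ¼ ln(1 − 2Q).
1 − 2P − Q = 0.6894, giving −½ ln(0.6894) = 0.185967.
1 − 2Q = 0.774, giving −¼ ln(0.774) = 0.064046.
d = 0.185967 + 0.064046 = 0.250013.
Under a molecular clock d = 2μt, so t = d/(2μ) = 0.250013 / (2 × 0.0241) = 5.19 Myr.

5.19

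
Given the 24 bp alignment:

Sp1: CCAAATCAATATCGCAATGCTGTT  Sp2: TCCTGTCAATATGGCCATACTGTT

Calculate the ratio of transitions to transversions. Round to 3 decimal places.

0.750

Transitions are A↔G and C↔T; transversions are all other mismatches.
Transitions: 3. Transversions: 4.
R = 3/4 = 0.750.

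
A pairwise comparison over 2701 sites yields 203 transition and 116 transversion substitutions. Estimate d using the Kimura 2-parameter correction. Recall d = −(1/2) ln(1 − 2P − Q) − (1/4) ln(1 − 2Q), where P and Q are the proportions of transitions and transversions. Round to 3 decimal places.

0.130

P = 203/2701 ≈ 0.075157 and Q = 116/2701 ≈ 0.042947.
Under the Kimura two-parameter model, d = −½ ln(1 − 2P − Q) − ¼ ln(1 − 2Q).
1 − 2P − Q = 0.806739, giving −½ ln(0.806739) = 0.107378.
1 − 2Q = 0.914106, giving −¼ ln(0.914106) = 0.022452.
d = 0.107378 + 0.022452 = 0.129830.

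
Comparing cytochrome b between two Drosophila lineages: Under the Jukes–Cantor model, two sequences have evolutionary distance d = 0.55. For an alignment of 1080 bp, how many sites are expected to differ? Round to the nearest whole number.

Invert JC69: p = (3/4)(1 − e^(−4d/3)) = 0.75 × (1 − e^(-0.733333)) = 0.75 × (1 − 0.480305) = 0.389771.
Expected differing sites = pL ≈ 0.389771 × 1080 = 420.95268 ≈ 421.

421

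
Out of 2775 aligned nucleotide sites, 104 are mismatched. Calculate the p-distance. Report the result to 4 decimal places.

0.0375

p = 104/2775 = 0.037477… ≈ 0.0375 (to 4 d.p.).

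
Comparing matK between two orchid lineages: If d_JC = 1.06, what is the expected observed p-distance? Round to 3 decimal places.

p = (3/4)(1 − e^(−4d/3)) = 0.75 × (1 − e^(-1.413333)) = 0.75 × (1 − 0.243331) = 0.567502.

0.568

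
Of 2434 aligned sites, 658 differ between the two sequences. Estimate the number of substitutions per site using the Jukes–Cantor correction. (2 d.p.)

p = 658/2434 ≈ 0.270337.
d = −(3/4) ln(1 − 4p/3) = −0.75 ln(1 − 0.360449) = −0.75 ln(0.639551)
  = −0.75 × (-0.446989) = 0.335242 substitutions/site.

0.34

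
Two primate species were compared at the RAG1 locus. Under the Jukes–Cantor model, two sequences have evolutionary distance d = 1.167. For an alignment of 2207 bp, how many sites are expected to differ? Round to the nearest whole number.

1306

Invert JC69: p = (3/4)(1 − e^(−4d/3)) = 0.75 × (1 − e^(-1.556)) = 0.75 × (1 − 0.210978) = 0.591767.
Expected differing sites = pL ≈ 0.591767 × 2207 = 1306.029769 ≈ 1306.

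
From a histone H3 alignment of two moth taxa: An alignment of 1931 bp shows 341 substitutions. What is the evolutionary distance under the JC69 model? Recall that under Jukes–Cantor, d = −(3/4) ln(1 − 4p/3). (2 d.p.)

p = 341/1931 ≈ 0.176592.
d = −(3/4) ln(1 − 4p/3) = −0.75 ln(1 − 0.235456) = −0.75 ln(0.764544)
  = −0.75 × (-0.268476) = 0.201357 substitutions/site.

0.20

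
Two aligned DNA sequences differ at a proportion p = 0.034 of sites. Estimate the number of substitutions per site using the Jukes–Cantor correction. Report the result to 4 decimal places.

d = −(3/4) ln(1 − 4p/3) = −0.75 ln(1 − 0.045333) = −0.75 ln(0.954667)
  = −0.75 × (-0.046393) = 0.034795 substitutions/site.

0.0348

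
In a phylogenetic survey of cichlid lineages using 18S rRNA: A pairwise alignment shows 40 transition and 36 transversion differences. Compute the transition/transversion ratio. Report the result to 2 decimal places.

1.11

R = 40/36 = 1.111111… ≈ 1.11 (to 2 d.p.).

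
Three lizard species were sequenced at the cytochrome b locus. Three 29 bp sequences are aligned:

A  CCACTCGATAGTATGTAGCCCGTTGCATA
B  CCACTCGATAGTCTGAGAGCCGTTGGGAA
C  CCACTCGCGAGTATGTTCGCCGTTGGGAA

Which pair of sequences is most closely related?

B and C

A–B: 8/29 differ, p = 0.276, d = 0.344.
A–C: 8/29 differ, p = 0.276, d = 0.344.
B–C: 6/29 differ, p = 0.207, d = 0.242.
The smallest distance is between B and C.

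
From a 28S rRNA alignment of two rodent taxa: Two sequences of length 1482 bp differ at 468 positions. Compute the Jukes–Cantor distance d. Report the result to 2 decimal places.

p = 468/1482 ≈ 0.315789.
d = −(3/4) ln(1 − 4p/3) = −0.75 ln(1 − 0.421052) = −0.75 ln(0.578948)
  = −0.75 × (-0.546543) = 0.409907 substitutions/site.

0.41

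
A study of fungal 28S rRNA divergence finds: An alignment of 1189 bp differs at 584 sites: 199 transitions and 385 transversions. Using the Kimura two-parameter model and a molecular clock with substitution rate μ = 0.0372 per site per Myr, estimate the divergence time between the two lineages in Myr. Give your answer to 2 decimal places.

10.73

P = 199/1189 ≈ 0.167368 and Q = 385/1189 ≈ 0.323802.
Under the Kimura two-parameter model, d = −½ ln(1 − 2P − Q) − ¼ ln(1 − 2Q).
1 − 2P − Q = 0.341462, giving −½ ln(0.341462) = 0.537259.
1 − 2Q = 0.352396, giving −¼ ln(0.352396) = 0.260750.
d = 0.537259 + 0.260750 = 0.798009.
Under a molecular clock d = 2μt, so t = d/(2μ) = 0.798009 / (2 × 0.0372) = 10.73 Myr.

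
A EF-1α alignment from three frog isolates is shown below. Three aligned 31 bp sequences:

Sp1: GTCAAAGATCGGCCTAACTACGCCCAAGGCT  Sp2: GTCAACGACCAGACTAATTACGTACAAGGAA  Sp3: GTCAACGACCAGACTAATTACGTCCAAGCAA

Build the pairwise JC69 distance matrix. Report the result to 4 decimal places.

Sp1–Sp2: 9/31 sites differ → p ≈ 0.290323, d = −0.75 ln(1 − 0.387097) = 0.367161 ≈ 0.3672.
Sp1–Sp3: 9/31 sites differ → p ≈ 0.290323, d = −0.75 ln(1 − 0.387097) = 0.367161 ≈ 0.3672.
Sp2–Sp3: 2/31 sites differ → p ≈ 0.064516, d = −0.75 ln(1 − 0.086021) = 0.067461 ≈ 0.0675.

d(Sp1,Sp2) = 0.3672, d(Sp1,Sp3) = 0.3672, d(Sp2,Sp3) = 0.0675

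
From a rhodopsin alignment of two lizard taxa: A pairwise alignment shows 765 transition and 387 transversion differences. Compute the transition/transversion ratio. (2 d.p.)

R = 765/387 = 1.976744… ≈ 1.98 (to 2 d.p.).

1.98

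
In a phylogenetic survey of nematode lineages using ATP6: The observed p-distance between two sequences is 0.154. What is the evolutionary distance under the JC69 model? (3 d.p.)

0.172

d = −(3/4) ln(1 − 4p/3) = −0.75 ln(1 − 0.205333) = −0.75 ln(0.794667)
  = −0.75 × (-0.229832) = 0.172374 substitutions/site.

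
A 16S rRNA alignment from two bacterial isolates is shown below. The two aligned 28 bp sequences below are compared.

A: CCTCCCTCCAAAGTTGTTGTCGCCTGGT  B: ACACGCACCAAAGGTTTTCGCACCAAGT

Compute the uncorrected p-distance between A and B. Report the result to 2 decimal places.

The sequences differ at 11 of 28 positions.
p = 11/28 = 0.392857… ≈ 0.39 (to 2 d.p.).

0.39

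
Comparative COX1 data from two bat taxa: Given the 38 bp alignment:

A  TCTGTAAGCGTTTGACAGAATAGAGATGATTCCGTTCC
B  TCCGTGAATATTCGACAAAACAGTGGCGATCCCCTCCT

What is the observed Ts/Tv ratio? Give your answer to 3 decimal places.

Transitions are A↔G and C↔T; transversions are all other mismatches.
Transitions: 13. Transversions: 2.
R = 13/2 = 6.500.

6.500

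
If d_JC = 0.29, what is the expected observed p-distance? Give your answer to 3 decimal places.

0.241

p = (3/4)(1 − e^(−4d/3)) = 0.75 × (1 − e^(-0.386667)) = 0.75 × (1 − 0.679317) = 0.240512.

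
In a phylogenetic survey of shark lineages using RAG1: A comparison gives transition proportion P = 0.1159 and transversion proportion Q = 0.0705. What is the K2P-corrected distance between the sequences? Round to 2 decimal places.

Under the Kimura two-parameter model, d = −½ ln(1 − 2P − Q) − ¼ ln(1 − 2Q).
1 − 2P − Q = 0.6977, giving −½ ln(0.6977) = 0.179983.
1 − 2Q = 0.859, giving −¼ ln(0.859) = 0.037997.
d = 0.179983 + 0.037997 = 0.217980.

0.22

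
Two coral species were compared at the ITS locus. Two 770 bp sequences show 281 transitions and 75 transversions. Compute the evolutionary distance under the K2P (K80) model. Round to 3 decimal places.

0.932

P = 281/770 ≈ 0.364935 and Q = 75/770 ≈ 0.097403.
Under the Kimura two-parameter model, d = −½ ln(1 − 2P − Q) − ¼ ln(1 − 2Q).
1 − 2P − Q = 0.172727, giving −½ ln(0.172727) = 0.878021.
1 − 2Q = 0.805194, giving −¼ ln(0.805194) = 0.054168.
d = 0.878021 + 0.054168 = 0.932189.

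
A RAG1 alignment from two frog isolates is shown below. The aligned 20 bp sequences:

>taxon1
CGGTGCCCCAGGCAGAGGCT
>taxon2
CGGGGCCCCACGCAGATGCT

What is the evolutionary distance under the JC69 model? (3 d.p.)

0.167

The sequences differ at 3 of 20 sites (4, 11, 17), so p = 3/20 = 0.15.
d = −(3/4) ln(1 − 4p/3) = −0.75 ln(1 − 0.2) = −0.75 ln(0.8)
  = −0.75 × (-0.223144) = 0.167358 substitutions/site.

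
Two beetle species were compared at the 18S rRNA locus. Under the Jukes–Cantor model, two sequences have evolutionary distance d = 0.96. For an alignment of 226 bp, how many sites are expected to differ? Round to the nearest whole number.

Invert JC69: p = (3/4)(1 − e^(−4d/3)) = 0.75 × (1 − e^(-1.28)) = 0.75 × (1 − 0.278037) = 0.541472.
Expected differing sites = pL ≈ 0.541472 × 226 = 122.372672 ≈ 122.

122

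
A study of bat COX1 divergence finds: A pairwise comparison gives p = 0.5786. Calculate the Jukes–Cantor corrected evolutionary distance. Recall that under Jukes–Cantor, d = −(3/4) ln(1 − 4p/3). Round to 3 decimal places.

d = −(3/4) ln(1 − 4p/3) = −0.75 ln(1 − 0.771467) = −0.75 ln(0.228533)
  = −0.75 × (-1.476075) = 1.107056 substitutions/site.

1.107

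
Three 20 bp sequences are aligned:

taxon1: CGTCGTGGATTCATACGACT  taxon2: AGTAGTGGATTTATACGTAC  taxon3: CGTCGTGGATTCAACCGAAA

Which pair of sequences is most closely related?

taxon1–taxon2: 6/20 differ, p = 0.300, d = 0.383.
taxon1–taxon3: 4/20 differ, p = 0.200, d = 0.233.
taxon2–taxon3: 7/20 differ, p = 0.350, d = 0.471.
The smallest distance is between taxon1 and taxon3.

taxon1 and taxon3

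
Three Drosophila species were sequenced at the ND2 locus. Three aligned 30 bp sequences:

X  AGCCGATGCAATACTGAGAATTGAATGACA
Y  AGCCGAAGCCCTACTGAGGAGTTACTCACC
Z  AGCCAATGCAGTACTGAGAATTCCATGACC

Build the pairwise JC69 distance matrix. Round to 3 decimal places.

d(X,Y) = 0.383, d(X,Z) = 0.188, d(Y,Z) = 0.441

X–Y: 9/30 sites differ → p = 0.3, d = −0.75 ln(1 − 0.4) = 0.383119 ≈ 0.383.
X–Z: 5/30 sites differ → p ≈ 0.166667, d = −0.75 ln(1 − 0.222223) = 0.188487 ≈ 0.188.
Y–Z: 10/30 sites differ → p ≈ 0.333333, d = −0.75 ln(1 − 0.444444) = 0.440839 ≈ 0.441.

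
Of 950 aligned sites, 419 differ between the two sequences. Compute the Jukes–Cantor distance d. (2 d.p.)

p = 419/950 ≈ 0.441053.
d = −(3/4) ln(1 − 4p/3) = −0.75 ln(1 − 0.588071) = −0.75 ln(0.411929)
  = −0.75 × (-0.886904) = 0.665178 substitutions/site.

0.67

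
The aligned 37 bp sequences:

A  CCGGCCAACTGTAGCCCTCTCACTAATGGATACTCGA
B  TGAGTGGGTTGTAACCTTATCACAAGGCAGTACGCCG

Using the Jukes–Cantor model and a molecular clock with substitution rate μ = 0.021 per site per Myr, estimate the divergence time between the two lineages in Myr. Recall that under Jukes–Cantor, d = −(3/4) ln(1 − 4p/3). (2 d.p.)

The sequences differ at 20 of 37 sites, so p = 20/37 ≈ 0.540541.
d = −(3/4) ln(1 − 4p/3) = −0.75 ln(1 − 0.720721) = −0.75 ln(0.279279)
  = −0.75 × (-1.275544) = 0.956658 substitutions/site.
Under a molecular clock d = 2μt, so t = d/(2μ) = 0.956658 / (2 × 0.021) = 22.78 Myr.

22.78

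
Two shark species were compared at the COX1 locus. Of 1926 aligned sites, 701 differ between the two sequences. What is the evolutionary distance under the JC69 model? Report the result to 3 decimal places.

0.498

p = 701/1926 ≈ 0.363967.
d = −(3/4) ln(1 − 4p/3) = −0.75 ln(1 − 0.485289) = −0.75 ln(0.514711)
  = −0.75 × (-0.664150) = 0.498113 substitutions/site.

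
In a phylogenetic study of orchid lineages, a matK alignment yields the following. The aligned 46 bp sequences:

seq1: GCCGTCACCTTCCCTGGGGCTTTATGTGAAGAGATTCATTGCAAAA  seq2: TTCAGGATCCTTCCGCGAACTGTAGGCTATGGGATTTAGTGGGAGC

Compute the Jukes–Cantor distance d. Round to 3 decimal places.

The sequences differ at 24 of 46 sites, so p = 24/46 ≈ 0.521739.
d = −(3/4) ln(1 − 4p/3) = −0.75 ln(1 − 0.695652) = −0.75 ln(0.304348)
  = −0.75 × (-1.189583) = 0.892187 substitutions/site.

0.892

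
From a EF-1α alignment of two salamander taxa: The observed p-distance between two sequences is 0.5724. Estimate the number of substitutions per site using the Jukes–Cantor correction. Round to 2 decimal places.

d = −(3/4) ln(1 − 4p/3) = −0.75 ln(1 − 0.7632) = −0.75 ln(0.2368)
  = −0.75 × (-1.440539) = 1.080404 substitutions/site.

1.08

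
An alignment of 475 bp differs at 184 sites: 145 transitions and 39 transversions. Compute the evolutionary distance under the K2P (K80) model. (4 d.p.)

P = 145/475 ≈ 0.305263 and Q = 39/475 ≈ 0.082105.
Under the Kimura two-parameter model, d = −½ ln(1 − 2P − Q) − ¼ ln(1 − 2Q).
1 − 2P − Q = 0.307369, giving −½ ln(0.307369) = 0.589853.
1 − 2Q = 0.83579, giving −¼ ln(0.83579) = 0.044844.
d = 0.589853 + 0.044844 = 0.634697.

0.6347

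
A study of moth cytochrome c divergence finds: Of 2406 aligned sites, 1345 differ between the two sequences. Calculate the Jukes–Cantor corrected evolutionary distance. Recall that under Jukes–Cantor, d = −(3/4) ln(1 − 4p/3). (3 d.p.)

p = 1345/2406 ≈ 0.559019.
d = −(3/4) ln(1 − 4p/3) = −0.75 ln(1 − 0.745359) = −0.75 ln(0.254641)
  = −0.75 × (-1.367901) = 1.025926 substitutions/site.

1.026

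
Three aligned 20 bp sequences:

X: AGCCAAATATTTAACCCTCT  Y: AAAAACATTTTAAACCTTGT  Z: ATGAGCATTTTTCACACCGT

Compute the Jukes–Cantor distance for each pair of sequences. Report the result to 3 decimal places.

X–Y: 8/20 sites differ → p = 0.4, d = −0.75 ln(1 − 0.533333) = 0.571605 ≈ 0.572.
X–Z: 10/20 sites differ → p = 0.5, d = −0.75 ln(1 − 0.666667) = 0.823960 ≈ 0.824.
Y–Z: 8/20 sites differ → p = 0.4, d = −0.75 ln(1 − 0.533333) = 0.571605 ≈ 0.572.

d(X,Y) = 0.572, d(X,Z) = 0.824, d(Y,Z) = 0.572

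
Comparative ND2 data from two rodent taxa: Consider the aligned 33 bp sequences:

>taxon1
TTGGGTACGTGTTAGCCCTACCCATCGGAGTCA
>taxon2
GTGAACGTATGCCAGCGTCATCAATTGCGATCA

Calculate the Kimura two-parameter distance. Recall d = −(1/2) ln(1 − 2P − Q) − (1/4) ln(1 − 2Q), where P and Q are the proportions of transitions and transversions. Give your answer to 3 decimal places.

Of 33 sites, 14 differences are transitions and 4 are transversions, so P = 14/33 ≈ 0.424242 and Q = 4/33 ≈ 0.121212.
Under the Kimura two-parameter model, d = −½ ln(1 − 2P − Q) − ¼ ln(1 − 2Q).
1 − 2P − Q = 0.030304, giving −½ ln(0.030304) = 1.748238.
1 − 2Q = 0.757576, giving −¼ ln(0.757576) = 0.069408.
d = 1.748238 + 0.069408 = 1.817646.

1.818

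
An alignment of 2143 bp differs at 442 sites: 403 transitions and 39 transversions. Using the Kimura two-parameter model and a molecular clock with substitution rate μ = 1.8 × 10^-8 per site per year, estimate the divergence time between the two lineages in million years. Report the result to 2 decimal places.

7.22

P = 403/2143 ≈ 0.188054 and Q = 39/2143 ≈ 0.018199.
Under the Kimura two-parameter model, d = −½ ln(1 − 2P − Q) − ¼ ln(1 − 2Q).
1 − 2P − Q = 0.605693, giving −½ ln(0.605693) = 0.250691.
1 − 2Q = 0.963602, giving −¼ ln(0.963602) = 0.009269.
d = 0.250691 + 0.009269 = 0.259960.
Under a molecular clock d = 2μt, so t = d/(2μ) = 0.259960 / (2 × 1.8 × 10^-8) = 7.22 million years.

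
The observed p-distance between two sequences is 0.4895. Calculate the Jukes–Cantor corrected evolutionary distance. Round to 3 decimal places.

0.793

d = −(3/4) ln(1 − 4p/3) = −0.75 ln(1 − 0.652667) = −0.75 ln(0.347333)
  = −0.75 × (-1.057471) = 0.793103 substitutions/site.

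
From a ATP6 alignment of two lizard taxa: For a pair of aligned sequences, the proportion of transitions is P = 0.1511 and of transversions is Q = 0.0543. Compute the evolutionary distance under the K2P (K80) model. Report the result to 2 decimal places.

0.25

Under the Kimura two-parameter model, d = −½ ln(1 − 2P − Q) − ¼ ln(1 − 2Q).
1 − 2P − Q = 0.6435, giving −½ ln(0.6435) = 0.220417.
1 − 2Q = 0.8914, giving −¼ ln(0.8914) = 0.028741.
d = 0.220417 + 0.028741 = 0.249158.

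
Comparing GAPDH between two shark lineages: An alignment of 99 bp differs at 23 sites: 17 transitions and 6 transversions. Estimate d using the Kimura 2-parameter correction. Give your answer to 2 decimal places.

P = 17/99 ≈ 0.171717 and Q = 6/99 ≈ 0.060606.
Under the Kimura two-parameter model, d = −½ ln(1 − 2P − Q) − ¼ ln(1 − 2Q).
1 − 2P − Q = 0.59596, giving −½ ln(0.59596) = 0.258791.
1 − 2Q = 0.878788, giving −¼ ln(0.878788) = 0.032303.
d = 0.258791 + 0.032303 = 0.291094.

0.29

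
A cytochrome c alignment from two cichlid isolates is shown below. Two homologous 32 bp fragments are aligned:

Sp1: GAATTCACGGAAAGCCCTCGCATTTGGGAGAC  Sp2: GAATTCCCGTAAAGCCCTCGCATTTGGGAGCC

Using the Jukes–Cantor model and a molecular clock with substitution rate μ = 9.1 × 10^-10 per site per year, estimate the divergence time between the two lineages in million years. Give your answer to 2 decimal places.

The sequences differ at 3 of 32 sites (7, 10, 31), so p = 3/32 = 0.09375.
d = −(3/4) ln(1 − 4p/3) = −0.75 ln(1 − 0.125) = −0.75 ln(0.875)
  = −0.75 × (-0.133531) = 0.100148 substitutions/site.
Under a molecular clock d = 2μt, so t = d/(2μ) = 0.100148 / (2 × 9.1 × 10^-10) = 55.03 million years.

55.03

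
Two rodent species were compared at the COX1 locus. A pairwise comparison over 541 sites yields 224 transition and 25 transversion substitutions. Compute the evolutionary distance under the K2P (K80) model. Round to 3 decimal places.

1.061

P = 224/541 ≈ 0.414048 and Q = 25/541 ≈ 0.046211.
Under the Kimura two-parameter model, d = −½ ln(1 − 2P − Q) − ¼ ln(1 − 2Q).
1 − 2P − Q = 0.125693, giving −½ ln(0.125693) = 1.036956.
1 − 2Q = 0.907578, giving −¼ ln(0.907578) = 0.024244.
d = 1.036956 + 0.024244 = 1.061200.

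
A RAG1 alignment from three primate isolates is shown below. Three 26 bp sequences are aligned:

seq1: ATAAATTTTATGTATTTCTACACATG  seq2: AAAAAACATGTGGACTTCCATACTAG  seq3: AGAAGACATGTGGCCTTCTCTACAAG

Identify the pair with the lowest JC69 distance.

seq1–seq2: 11/26 differ, p = 0.423, d = 0.623.
seq1–seq3: 12/26 differ, p = 0.462, d = 0.717.
seq2–seq3: 6/26 differ, p = 0.231, d = 0.276.
The smallest distance is between seq2 and seq3.

seq2 and seq3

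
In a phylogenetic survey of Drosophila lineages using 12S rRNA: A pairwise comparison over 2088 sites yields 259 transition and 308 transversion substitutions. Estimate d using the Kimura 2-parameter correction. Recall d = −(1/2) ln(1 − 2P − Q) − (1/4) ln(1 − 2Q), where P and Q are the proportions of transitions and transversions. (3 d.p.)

P = 259/2088 ≈ 0.124042 and Q = 308/2088 ≈ 0.14751.
Under the Kimura two-parameter model, d = −½ ln(1 − 2P − Q) − ¼ ln(1 − 2Q).
1 − 2P − Q = 0.604406, giving −½ ln(0.604406) = 0.251755.
1 − 2Q = 0.70498, giving −¼ ln(0.70498) = 0.087396.
d = 0.251755 + 0.087396 = 0.339151.

0.339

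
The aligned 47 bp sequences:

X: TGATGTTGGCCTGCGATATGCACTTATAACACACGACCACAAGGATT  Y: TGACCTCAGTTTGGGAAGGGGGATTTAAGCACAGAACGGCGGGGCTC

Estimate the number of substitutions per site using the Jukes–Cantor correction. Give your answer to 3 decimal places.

0.857

The sequences differ at 24 of 47 sites, so p = 24/47 ≈ 0.510638.
d = −(3/4) ln(1 − 4p/3) = −0.75 ln(1 − 0.680851) = −0.75 ln(0.319149)
  = −0.75 × (-1.142097) = 0.856573 substitutions/site.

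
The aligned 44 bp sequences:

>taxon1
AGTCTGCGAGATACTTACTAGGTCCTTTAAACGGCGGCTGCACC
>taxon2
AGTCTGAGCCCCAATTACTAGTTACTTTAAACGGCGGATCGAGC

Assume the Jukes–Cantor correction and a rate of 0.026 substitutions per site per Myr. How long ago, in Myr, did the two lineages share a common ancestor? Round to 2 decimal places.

The sequences differ at 12 of 44 sites, so p = 12/44 ≈ 0.272727.
d = −(3/4) ln(1 − 4p/3) = −0.75 ln(1 − 0.363636) = −0.75 ln(0.636364)
  = −0.75 × (-0.451985) = 0.338989 substitutions/site.
Under a molecular clock d = 2μt, so t = d/(2μ) = 0.338989 / (2 × 0.026) = 6.52 Myr.

6.52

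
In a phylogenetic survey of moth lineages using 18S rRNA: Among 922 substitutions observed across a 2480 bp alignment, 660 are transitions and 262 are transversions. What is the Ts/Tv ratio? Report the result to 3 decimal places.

R = 660/262 = 2.519083… ≈ 2.519 (to 3 d.p.).

2.519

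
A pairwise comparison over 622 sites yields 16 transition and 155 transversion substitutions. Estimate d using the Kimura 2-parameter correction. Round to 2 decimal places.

0.35

P = 16/622 ≈ 0.025723 and Q = 155/622 ≈ 0.249196.
Under the Kimura two-parameter model, d = −½ ln(1 − 2P − Q) − ¼ ln(1 − 2Q).
1 − 2P − Q = 0.699358, giving −½ ln(0.699358) = 0.178796.
1 − 2Q = 0.501608, giving −¼ ln(0.501608) = 0.172484.
d = 0.178796 + 0.172484 = 0.351280.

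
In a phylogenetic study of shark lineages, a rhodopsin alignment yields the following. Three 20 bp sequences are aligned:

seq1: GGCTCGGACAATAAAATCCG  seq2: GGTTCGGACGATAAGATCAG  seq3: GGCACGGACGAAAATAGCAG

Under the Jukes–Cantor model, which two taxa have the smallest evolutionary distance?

seq1 and seq2

seq1–seq2: 4/20 differ, p = 0.200, d = 0.233.
seq1–seq3: 6/20 differ, p = 0.300, d = 0.383.
seq2–seq3: 5/20 differ, p = 0.250, d = 0.304.
The smallest distance is between seq1 and seq2.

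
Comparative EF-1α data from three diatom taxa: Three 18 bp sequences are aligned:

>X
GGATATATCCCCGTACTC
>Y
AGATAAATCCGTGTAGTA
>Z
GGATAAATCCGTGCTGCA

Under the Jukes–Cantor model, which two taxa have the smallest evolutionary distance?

Y and Z

X–Y: 6/18 differ, p = 0.333, d = 0.441.
X–Z: 8/18 differ, p = 0.444, d = 0.673.
Y–Z: 4/18 differ, p = 0.222, d = 0.264.
The smallest distance is between Y and Z.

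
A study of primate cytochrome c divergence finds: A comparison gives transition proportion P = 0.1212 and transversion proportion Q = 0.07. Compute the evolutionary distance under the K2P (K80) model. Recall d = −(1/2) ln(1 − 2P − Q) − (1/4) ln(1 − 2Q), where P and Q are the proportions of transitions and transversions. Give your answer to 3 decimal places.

0.225

Under the Kimura two-parameter model, d = −½ ln(1 − 2P − Q) − ¼ ln(1 − 2Q).
1 − 2P − Q = 0.6876, giving −½ ln(0.6876) = 0.187274.
1 − 2Q = 0.86, giving −¼ ln(0.86) = 0.037706.
d = 0.187274 + 0.037706 = 0.224980.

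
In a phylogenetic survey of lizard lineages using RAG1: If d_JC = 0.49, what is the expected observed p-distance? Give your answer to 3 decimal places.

0.360

p = (3/4)(1 − e^(−4d/3)) = 0.75 × (1 − e^(-0.653333)) = 0.75 × (1 − 0.520309) = 0.359768.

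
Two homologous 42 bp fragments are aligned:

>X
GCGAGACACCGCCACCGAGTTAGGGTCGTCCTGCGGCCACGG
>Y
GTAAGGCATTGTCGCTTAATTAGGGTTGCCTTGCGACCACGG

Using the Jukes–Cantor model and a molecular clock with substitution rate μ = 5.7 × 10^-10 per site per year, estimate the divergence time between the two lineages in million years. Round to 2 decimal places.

386.70

The sequences differ at 14 of 42 sites, so p = 14/42 ≈ 0.333333.
d = −(3/4) ln(1 − 4p/3) = −0.75 ln(1 − 0.444444) = −0.75 ln(0.555556)
  = −0.75 × (-0.587786) = 0.440840 substitutions/site.
Under a molecular clock d = 2μt, so t = d/(2μ) = 0.440840 / (2 × 5.7 × 10^-10) = 386.70 million years.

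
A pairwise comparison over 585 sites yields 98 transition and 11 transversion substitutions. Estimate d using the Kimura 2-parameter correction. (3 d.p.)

P = 98/585 ≈ 0.167521 and Q = 11/585 ≈ 0.018803.
Under the Kimura two-parameter model, d = −½ ln(1 − 2P − Q) − ¼ ln(1 − 2Q).
1 − 2P − Q = 0.646155, giving −½ ln(0.646155) = 0.218358.
1 − 2Q = 0.962394, giving −¼ ln(0.962394) = 0.009583.
d = 0.218358 + 0.009583 = 0.227941.

0.228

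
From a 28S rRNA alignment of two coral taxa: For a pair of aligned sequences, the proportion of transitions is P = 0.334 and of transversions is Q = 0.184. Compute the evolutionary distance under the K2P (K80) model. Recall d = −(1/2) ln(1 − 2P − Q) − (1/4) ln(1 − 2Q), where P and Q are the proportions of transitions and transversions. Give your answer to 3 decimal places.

Under the Kimura two-parameter model, d = −½ ln(1 − 2P − Q) − ¼ ln(1 − 2Q).
1 − 2P − Q = 0.148, giving −½ ln(0.148) = 0.955272.
1 − 2Q = 0.632, giving −¼ ln(0.632) = 0.114716.
d = 0.955272 + 0.114716 = 1.069988.

1.070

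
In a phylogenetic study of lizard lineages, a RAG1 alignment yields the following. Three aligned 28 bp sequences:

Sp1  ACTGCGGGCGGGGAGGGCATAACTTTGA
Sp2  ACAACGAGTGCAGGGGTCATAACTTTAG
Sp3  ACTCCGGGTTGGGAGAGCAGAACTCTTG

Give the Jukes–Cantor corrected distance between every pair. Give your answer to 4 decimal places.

Sp1–Sp2: 10/28 sites differ → p ≈ 0.357143, d = −0.75 ln(1 − 0.476191) = 0.484971 ≈ 0.4850.
Sp1–Sp3: 8/28 sites differ → p ≈ 0.285714, d = −0.75 ln(1 − 0.380952) = 0.359679 ≈ 0.3597.
Sp2–Sp3: 12/28 sites differ → p ≈ 0.428571, d = −0.75 ln(1 − 0.571428) = 0.635472 ≈ 0.6355.

d(Sp1,Sp2) = 0.4850, d(Sp1,Sp3) = 0.3597, d(Sp2,Sp3) = 0.6355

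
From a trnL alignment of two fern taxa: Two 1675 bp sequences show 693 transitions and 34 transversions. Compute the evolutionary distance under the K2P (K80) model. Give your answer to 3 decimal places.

P = 693/1675 ≈ 0.413731 and Q = 34/1675 ≈ 0.020299.
Under the Kimura two-parameter model, d = −½ ln(1 − 2P − Q) − ¼ ln(1 − 2Q).
1 − 2P − Q = 0.152239, giving −½ ln(0.152239) = 0.941152.
1 − 2Q = 0.959402, giving −¼ ln(0.959402) = 0.010361.
d = 0.941152 + 0.010361 = 0.951513.

0.952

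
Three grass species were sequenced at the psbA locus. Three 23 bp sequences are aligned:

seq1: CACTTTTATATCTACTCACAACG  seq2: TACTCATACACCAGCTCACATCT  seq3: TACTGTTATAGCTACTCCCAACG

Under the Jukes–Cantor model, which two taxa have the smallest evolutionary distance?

seq1–seq2: 9/23 differ, p = 0.391, d = 0.553.
seq1–seq3: 4/23 differ, p = 0.174, d = 0.198.
seq2–seq3: 9/23 differ, p = 0.391, d = 0.553.
The smallest distance is between seq1 and seq3.

seq1 and seq3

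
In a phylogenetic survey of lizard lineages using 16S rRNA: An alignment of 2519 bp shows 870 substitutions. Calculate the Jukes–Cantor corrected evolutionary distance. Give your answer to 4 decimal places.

p = 870/2519 ≈ 0.345375.
d = −(3/4) ln(1 − 4p/3) = −0.75 ln(1 − 0.4605) = −0.75 ln(0.5395)
  = −0.75 × (-0.617112) = 0.462834 substitutions/site.

0.4628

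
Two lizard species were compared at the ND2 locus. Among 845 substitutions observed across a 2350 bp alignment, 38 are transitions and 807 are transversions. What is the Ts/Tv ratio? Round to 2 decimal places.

R = 38/807 = 0.047087… ≈ 0.05 (to 2 d.p.).

0.05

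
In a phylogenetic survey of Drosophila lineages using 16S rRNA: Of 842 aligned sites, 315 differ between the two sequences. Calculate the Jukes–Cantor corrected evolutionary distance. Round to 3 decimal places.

0.518

p = 315/842 ≈ 0.374109.
d = −(3/4) ln(1 − 4p/3) = −0.75 ln(1 − 0.498812) = −0.75 ln(0.501188)
  = −0.75 × (-0.690774) = 0.518081 substitutions/site.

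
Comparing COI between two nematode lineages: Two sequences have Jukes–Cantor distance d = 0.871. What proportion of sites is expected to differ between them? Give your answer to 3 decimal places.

p = (3/4)(1 − e^(−4d/3)) = 0.75 × (1 − e^(-1.161333)) = 0.75 × (1 − 0.313069) = 0.515198.

0.515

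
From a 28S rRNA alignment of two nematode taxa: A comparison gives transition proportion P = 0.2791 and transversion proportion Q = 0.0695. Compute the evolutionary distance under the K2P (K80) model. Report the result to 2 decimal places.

Under the Kimura two-parameter model, d = −½ ln(1 − 2P − Q) − ¼ ln(1 − 2Q).
1 − 2P − Q = 0.3723, giving −½ ln(0.3723) = 0.494028.
1 − 2Q = 0.861, giving −¼ ln(0.861) = 0.037415.
d = 0.494028 + 0.037415 = 0.531443.

0.53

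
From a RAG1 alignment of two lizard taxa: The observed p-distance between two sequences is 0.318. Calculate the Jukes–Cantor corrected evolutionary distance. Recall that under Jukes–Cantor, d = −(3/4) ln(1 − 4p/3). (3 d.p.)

0.414

d = −(3/4) ln(1 − 4p/3) = −0.75 ln(1 − 0.424) = −0.75 ln(0.576)
  = −0.75 × (-0.551648) = 0.413736 substitutions/site.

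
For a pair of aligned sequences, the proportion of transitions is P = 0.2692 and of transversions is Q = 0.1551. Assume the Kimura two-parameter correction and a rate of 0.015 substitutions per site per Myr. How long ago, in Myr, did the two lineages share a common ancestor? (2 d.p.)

22.80

Under the Kimura two-parameter model, d = −½ ln(1 − 2P − Q) − ¼ ln(1 − 2Q).
1 − 2P − Q = 0.3065, giving −½ ln(0.3065) = 0.591269.
1 − 2Q = 0.6898, giving −¼ ln(0.6898) = 0.092838.
d = 0.591269 + 0.092838 = 0.684107.
Under a molecular clock d = 2μt, so t = d/(2μ) = 0.684107 / (2 × 0.015) = 22.80 Myr.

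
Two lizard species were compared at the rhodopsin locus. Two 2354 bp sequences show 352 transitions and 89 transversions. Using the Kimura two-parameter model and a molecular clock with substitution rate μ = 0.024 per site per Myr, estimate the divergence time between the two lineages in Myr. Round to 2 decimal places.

4.69

P = 352/2354 ≈ 0.149533 and Q = 89/2354 ≈ 0.037808.
Under the Kimura two-parameter model, d = −½ ln(1 − 2P − Q) − ¼ ln(1 − 2Q).
1 − 2P − Q = 0.663126, giving −½ ln(0.663126) = 0.205395.
1 − 2Q = 0.924384, giving −¼ ln(0.924384) = 0.019657.
d = 0.205395 + 0.019657 = 0.225052.
Under a molecular clock d = 2μt, so t = d/(2μ) = 0.225052 / (2 × 0.024) = 4.69 Myr.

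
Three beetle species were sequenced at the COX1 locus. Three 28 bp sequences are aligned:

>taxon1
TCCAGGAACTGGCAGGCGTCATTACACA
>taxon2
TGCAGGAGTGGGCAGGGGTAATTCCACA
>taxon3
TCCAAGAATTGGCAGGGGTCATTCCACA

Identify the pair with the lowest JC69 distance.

taxon1 and taxon3

taxon1–taxon2: 7/28 differ, p = 0.250, d = 0.304.
taxon1–taxon3: 4/28 differ, p = 0.143, d = 0.158.
taxon2–taxon3: 5/28 differ, p = 0.179, d = 0.204.
The smallest distance is between taxon1 and taxon3.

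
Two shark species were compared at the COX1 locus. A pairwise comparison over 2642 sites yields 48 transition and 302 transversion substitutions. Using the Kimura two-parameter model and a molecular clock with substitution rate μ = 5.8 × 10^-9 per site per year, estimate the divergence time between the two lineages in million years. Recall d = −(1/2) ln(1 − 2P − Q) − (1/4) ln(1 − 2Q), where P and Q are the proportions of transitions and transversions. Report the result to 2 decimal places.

P = 48/2642 ≈ 0.018168 and Q = 302/2642 ≈ 0.114307.
Under the Kimura two-parameter model, d = −½ ln(1 − 2P − Q) − ¼ ln(1 − 2Q).
1 − 2P − Q = 0.849357, giving −½ ln(0.849357) = 0.081638.
1 − 2Q = 0.771386, giving −¼ ln(0.771386) = 0.064892.
d = 0.081638 + 0.064892 = 0.146530.
Under a molecular clock d = 2μt, so t = d/(2μ) = 0.146530 / (2 × 5.8 × 10^-9) = 12.63 million years.

12.63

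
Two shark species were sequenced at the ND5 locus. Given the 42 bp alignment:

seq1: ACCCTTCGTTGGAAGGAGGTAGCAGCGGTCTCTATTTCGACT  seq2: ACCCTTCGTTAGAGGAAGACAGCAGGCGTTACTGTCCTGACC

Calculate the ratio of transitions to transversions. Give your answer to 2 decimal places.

3.67

Transitions are A↔G and C↔T; transversions are all other mismatches.
Transitions: 11. Transversions: 3.
R = 11/3 = 3.666666… ≈ 3.67 (to 2 d.p.).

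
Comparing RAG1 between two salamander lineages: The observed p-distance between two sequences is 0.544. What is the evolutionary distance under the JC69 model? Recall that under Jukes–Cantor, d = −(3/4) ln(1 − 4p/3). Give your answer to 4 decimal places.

0.9691

d = −(3/4) ln(1 − 4p/3) = −0.75 ln(1 − 0.725333) = −0.75 ln(0.274667)
  = −0.75 × (-1.292196) = 0.969147 substitutions/site.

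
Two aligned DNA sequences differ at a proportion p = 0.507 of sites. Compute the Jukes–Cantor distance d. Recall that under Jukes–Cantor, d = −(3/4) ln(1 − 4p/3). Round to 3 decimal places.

0.845

d = −(3/4) ln(1 − 4p/3) = −0.75 ln(1 − 0.676) = −0.75 ln(0.324)
  = −0.75 × (-1.127012) = 0.845259 substitutions/site.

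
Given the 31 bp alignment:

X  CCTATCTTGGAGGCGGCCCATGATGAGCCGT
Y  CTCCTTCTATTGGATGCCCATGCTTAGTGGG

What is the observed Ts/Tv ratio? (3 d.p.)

Transitions are A↔G and C↔T; transversions are all other mismatches.
Transitions: 6. Transversions: 9.
R = 6/9 = 0.666666… ≈ 0.667 (to 3 d.p.).

0.667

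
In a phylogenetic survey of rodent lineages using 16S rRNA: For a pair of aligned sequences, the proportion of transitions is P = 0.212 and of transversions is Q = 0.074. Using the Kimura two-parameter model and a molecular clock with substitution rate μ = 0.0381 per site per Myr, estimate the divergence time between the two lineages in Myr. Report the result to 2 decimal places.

Under the Kimura two-parameter model, d = −½ ln(1 − 2P − Q) − ¼ ln(1 − 2Q).
1 − 2P − Q = 0.502, giving −½ ln(0.502) = 0.344578.
1 − 2Q = 0.852, giving −¼ ln(0.852) = 0.040042.
d = 0.344578 + 0.040042 = 0.384620.
Under a molecular clock d = 2μt, so t = d/(2μ) = 0.384620 / (2 × 0.0381) = 5.05 Myr.

5.05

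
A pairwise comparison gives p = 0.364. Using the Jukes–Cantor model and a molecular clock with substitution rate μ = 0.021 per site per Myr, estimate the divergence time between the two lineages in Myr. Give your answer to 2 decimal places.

11.86

d = −(3/4) ln(1 − 4p/3) = −0.75 ln(1 − 0.485333) = −0.75 ln(0.514667)
  = −0.75 × (-0.664235) = 0.498176 substitutions/site.
Under a molecular clock d = 2μt, so t = d/(2μ) = 0.498176 / (2 × 0.021) = 11.86 Myr.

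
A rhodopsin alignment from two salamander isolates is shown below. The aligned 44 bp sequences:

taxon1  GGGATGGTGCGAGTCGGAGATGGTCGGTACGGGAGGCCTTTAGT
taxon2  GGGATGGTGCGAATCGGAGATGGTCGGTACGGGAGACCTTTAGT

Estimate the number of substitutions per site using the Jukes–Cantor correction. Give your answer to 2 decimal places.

0.05

The sequences differ at 2 of 44 sites (13, 36), so p = 2/44 ≈ 0.045455.
d = −(3/4) ln(1 − 4p/3) = −0.75 ln(1 − 0.060607) = −0.75 ln(0.939393)
  = −0.75 × (-0.062521) = 0.046891 substitutions/site.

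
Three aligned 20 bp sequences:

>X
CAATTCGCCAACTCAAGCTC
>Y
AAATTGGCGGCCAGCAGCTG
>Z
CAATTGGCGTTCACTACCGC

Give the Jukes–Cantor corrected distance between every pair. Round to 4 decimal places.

X–Y: 9/20 sites differ → p = 0.45, d = −0.75 ln(1 − 0.6) = 0.687218 ≈ 0.6872.
X–Z: 8/20 sites differ → p = 0.4, d = −0.75 ln(1 − 0.533333) = 0.571605 ≈ 0.5716.
Y–Z: 8/20 sites differ → p = 0.4, d = −0.75 ln(1 − 0.533333) = 0.571605 ≈ 0.5716.

d(X,Y) = 0.6872, d(X,Z) = 0.5716, d(Y,Z) = 0.5716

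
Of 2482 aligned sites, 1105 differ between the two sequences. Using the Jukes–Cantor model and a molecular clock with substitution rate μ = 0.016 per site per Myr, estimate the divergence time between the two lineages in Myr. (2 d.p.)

21.10

p = 1105/2482 ≈ 0.445205.
d = −(3/4) ln(1 − 4p/3) = −0.75 ln(1 − 0.593607) = −0.75 ln(0.406393)
  = −0.75 × (-0.900435) = 0.675326 substitutions/site.
Under a molecular clock d = 2μt, so t = d/(2μ) = 0.675326 / (2 × 0.016) = 21.10 Myr.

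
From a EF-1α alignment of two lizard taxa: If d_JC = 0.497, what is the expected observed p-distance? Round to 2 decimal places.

p = (3/4)(1 − e^(−4d/3)) = 0.75 × (1 − e^(-0.662667)) = 0.75 × (1 − 0.515475) = 0.363394.

0.36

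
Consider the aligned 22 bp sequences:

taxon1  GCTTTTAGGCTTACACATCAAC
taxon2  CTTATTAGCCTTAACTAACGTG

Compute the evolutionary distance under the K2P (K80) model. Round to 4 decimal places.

Of 22 sites, 3 differences are transitions and 8 are transversions, so P = 3/22 ≈ 0.136364 and Q = 8/22 ≈ 0.363636.
Under the Kimura two-parameter model, d = −½ ln(1 − 2P − Q) − ¼ ln(1 − 2Q).
1 − 2P − Q = 0.363636, giving −½ ln(0.363636) = 0.505801.
1 − 2Q = 0.272728, giving −¼ ln(0.272728) = 0.324820.
d = 0.505801 + 0.324820 = 0.830621.

0.8306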